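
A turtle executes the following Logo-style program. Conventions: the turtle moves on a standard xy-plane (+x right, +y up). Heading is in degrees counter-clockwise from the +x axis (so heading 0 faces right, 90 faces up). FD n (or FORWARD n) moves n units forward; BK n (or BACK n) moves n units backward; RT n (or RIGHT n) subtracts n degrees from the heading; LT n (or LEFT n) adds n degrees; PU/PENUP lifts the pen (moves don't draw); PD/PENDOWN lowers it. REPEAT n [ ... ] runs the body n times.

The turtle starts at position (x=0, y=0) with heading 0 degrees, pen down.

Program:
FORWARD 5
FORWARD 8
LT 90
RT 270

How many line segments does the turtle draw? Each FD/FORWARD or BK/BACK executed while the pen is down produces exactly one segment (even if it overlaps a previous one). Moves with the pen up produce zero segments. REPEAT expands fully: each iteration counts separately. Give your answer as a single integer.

Answer: 2

Derivation:
Executing turtle program step by step:
Start: pos=(0,0), heading=0, pen down
FD 5: (0,0) -> (5,0) [heading=0, draw]
FD 8: (5,0) -> (13,0) [heading=0, draw]
LT 90: heading 0 -> 90
RT 270: heading 90 -> 180
Final: pos=(13,0), heading=180, 2 segment(s) drawn
Segments drawn: 2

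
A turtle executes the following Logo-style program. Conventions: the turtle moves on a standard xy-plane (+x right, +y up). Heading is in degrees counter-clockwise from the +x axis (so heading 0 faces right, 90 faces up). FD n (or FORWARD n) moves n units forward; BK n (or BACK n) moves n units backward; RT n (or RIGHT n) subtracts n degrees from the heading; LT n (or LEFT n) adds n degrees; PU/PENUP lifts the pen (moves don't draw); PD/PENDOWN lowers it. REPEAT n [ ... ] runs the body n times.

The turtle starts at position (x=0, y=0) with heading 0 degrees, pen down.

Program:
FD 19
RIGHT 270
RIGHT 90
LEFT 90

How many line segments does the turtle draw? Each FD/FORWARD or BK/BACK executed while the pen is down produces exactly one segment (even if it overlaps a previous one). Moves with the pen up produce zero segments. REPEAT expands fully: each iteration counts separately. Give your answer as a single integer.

Answer: 1

Derivation:
Executing turtle program step by step:
Start: pos=(0,0), heading=0, pen down
FD 19: (0,0) -> (19,0) [heading=0, draw]
RT 270: heading 0 -> 90
RT 90: heading 90 -> 0
LT 90: heading 0 -> 90
Final: pos=(19,0), heading=90, 1 segment(s) drawn
Segments drawn: 1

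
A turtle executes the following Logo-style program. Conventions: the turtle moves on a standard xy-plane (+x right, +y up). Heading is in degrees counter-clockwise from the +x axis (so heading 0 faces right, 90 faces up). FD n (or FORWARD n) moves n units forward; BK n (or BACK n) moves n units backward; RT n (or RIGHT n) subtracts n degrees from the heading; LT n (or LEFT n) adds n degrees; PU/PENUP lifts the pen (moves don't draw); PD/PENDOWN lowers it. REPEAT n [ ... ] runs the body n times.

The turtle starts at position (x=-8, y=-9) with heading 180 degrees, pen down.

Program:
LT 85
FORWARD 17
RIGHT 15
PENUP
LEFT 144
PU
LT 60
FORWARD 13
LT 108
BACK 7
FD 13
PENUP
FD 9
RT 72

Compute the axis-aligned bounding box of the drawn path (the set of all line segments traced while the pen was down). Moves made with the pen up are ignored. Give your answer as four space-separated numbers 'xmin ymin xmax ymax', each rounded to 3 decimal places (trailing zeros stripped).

Answer: -9.482 -25.935 -8 -9

Derivation:
Executing turtle program step by step:
Start: pos=(-8,-9), heading=180, pen down
LT 85: heading 180 -> 265
FD 17: (-8,-9) -> (-9.482,-25.935) [heading=265, draw]
RT 15: heading 265 -> 250
PU: pen up
LT 144: heading 250 -> 34
PU: pen up
LT 60: heading 34 -> 94
FD 13: (-9.482,-25.935) -> (-10.388,-12.967) [heading=94, move]
LT 108: heading 94 -> 202
BK 7: (-10.388,-12.967) -> (-3.898,-10.345) [heading=202, move]
FD 13: (-3.898,-10.345) -> (-15.952,-15.215) [heading=202, move]
PU: pen up
FD 9: (-15.952,-15.215) -> (-24.296,-18.586) [heading=202, move]
RT 72: heading 202 -> 130
Final: pos=(-24.296,-18.586), heading=130, 1 segment(s) drawn

Segment endpoints: x in {-9.482, -8}, y in {-25.935, -9}
xmin=-9.482, ymin=-25.935, xmax=-8, ymax=-9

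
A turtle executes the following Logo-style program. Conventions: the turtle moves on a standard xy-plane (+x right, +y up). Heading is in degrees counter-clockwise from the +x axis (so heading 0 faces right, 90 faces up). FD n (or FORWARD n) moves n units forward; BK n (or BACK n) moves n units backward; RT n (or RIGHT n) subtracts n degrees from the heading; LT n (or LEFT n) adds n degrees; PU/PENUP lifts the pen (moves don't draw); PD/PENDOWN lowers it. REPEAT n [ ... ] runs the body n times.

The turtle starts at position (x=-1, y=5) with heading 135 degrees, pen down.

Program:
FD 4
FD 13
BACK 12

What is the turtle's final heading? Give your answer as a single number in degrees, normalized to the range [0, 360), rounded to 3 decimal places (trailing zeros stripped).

Answer: 135

Derivation:
Executing turtle program step by step:
Start: pos=(-1,5), heading=135, pen down
FD 4: (-1,5) -> (-3.828,7.828) [heading=135, draw]
FD 13: (-3.828,7.828) -> (-13.021,17.021) [heading=135, draw]
BK 12: (-13.021,17.021) -> (-4.536,8.536) [heading=135, draw]
Final: pos=(-4.536,8.536), heading=135, 3 segment(s) drawn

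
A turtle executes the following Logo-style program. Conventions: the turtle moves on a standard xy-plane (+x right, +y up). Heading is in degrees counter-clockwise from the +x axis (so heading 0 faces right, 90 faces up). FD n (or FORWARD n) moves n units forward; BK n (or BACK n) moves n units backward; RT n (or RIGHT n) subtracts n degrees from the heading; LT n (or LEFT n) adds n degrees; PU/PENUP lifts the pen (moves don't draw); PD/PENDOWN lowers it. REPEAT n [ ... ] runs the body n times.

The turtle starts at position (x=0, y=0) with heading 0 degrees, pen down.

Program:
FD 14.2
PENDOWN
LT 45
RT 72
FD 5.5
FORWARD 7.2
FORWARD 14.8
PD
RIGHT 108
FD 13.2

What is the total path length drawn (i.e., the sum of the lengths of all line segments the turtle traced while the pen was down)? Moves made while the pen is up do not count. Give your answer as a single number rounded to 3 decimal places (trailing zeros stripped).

Answer: 54.9

Derivation:
Executing turtle program step by step:
Start: pos=(0,0), heading=0, pen down
FD 14.2: (0,0) -> (14.2,0) [heading=0, draw]
PD: pen down
LT 45: heading 0 -> 45
RT 72: heading 45 -> 333
FD 5.5: (14.2,0) -> (19.101,-2.497) [heading=333, draw]
FD 7.2: (19.101,-2.497) -> (25.516,-5.766) [heading=333, draw]
FD 14.8: (25.516,-5.766) -> (38.703,-12.485) [heading=333, draw]
PD: pen down
RT 108: heading 333 -> 225
FD 13.2: (38.703,-12.485) -> (29.369,-21.819) [heading=225, draw]
Final: pos=(29.369,-21.819), heading=225, 5 segment(s) drawn

Segment lengths:
  seg 1: (0,0) -> (14.2,0), length = 14.2
  seg 2: (14.2,0) -> (19.101,-2.497), length = 5.5
  seg 3: (19.101,-2.497) -> (25.516,-5.766), length = 7.2
  seg 4: (25.516,-5.766) -> (38.703,-12.485), length = 14.8
  seg 5: (38.703,-12.485) -> (29.369,-21.819), length = 13.2
Total = 54.9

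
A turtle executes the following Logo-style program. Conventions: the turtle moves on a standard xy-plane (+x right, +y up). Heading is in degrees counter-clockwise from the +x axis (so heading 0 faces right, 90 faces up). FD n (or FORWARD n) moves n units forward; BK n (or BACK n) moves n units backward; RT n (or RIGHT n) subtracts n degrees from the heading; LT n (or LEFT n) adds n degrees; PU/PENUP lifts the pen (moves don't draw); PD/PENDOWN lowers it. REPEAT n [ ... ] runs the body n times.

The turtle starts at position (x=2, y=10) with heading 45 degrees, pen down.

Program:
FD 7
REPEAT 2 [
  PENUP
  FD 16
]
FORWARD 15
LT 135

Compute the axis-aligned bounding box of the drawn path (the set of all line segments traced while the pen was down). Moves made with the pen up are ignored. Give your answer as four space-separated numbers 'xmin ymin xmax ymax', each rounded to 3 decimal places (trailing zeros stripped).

Answer: 2 10 6.95 14.95

Derivation:
Executing turtle program step by step:
Start: pos=(2,10), heading=45, pen down
FD 7: (2,10) -> (6.95,14.95) [heading=45, draw]
REPEAT 2 [
  -- iteration 1/2 --
  PU: pen up
  FD 16: (6.95,14.95) -> (18.263,26.263) [heading=45, move]
  -- iteration 2/2 --
  PU: pen up
  FD 16: (18.263,26.263) -> (29.577,37.577) [heading=45, move]
]
FD 15: (29.577,37.577) -> (40.184,48.184) [heading=45, move]
LT 135: heading 45 -> 180
Final: pos=(40.184,48.184), heading=180, 1 segment(s) drawn

Segment endpoints: x in {2, 6.95}, y in {10, 14.95}
xmin=2, ymin=10, xmax=6.95, ymax=14.95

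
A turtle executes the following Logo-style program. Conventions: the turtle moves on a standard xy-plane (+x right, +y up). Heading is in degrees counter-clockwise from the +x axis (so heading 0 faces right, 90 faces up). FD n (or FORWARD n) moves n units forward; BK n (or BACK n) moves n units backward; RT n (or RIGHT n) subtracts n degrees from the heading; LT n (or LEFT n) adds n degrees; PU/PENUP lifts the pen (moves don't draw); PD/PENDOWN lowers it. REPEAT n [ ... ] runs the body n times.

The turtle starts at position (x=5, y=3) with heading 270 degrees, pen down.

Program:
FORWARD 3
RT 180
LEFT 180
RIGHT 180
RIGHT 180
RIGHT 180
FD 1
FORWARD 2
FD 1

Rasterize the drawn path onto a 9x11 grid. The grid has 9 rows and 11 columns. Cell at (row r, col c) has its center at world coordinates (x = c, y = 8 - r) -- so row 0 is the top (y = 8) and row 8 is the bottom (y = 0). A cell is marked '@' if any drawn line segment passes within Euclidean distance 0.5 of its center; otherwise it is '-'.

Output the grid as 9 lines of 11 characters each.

Segment 0: (5,3) -> (5,0)
Segment 1: (5,0) -> (5,1)
Segment 2: (5,1) -> (5,3)
Segment 3: (5,3) -> (5,4)

Answer: -----------
-----------
-----------
-----------
-----@-----
-----@-----
-----@-----
-----@-----
-----@-----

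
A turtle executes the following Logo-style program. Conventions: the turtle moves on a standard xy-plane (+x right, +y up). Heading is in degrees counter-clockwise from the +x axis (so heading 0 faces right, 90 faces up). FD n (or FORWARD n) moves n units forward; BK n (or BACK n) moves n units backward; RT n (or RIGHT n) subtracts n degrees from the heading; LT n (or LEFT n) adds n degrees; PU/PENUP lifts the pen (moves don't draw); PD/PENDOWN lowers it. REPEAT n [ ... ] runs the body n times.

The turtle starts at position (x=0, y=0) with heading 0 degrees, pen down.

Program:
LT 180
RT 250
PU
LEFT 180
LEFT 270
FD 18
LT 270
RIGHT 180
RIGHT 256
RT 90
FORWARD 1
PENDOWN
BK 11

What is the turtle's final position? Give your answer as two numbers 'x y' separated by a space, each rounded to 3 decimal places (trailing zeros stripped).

Answer: 22.506 -2.134

Derivation:
Executing turtle program step by step:
Start: pos=(0,0), heading=0, pen down
LT 180: heading 0 -> 180
RT 250: heading 180 -> 290
PU: pen up
LT 180: heading 290 -> 110
LT 270: heading 110 -> 20
FD 18: (0,0) -> (16.914,6.156) [heading=20, move]
LT 270: heading 20 -> 290
RT 180: heading 290 -> 110
RT 256: heading 110 -> 214
RT 90: heading 214 -> 124
FD 1: (16.914,6.156) -> (16.355,6.985) [heading=124, move]
PD: pen down
BK 11: (16.355,6.985) -> (22.506,-2.134) [heading=124, draw]
Final: pos=(22.506,-2.134), heading=124, 1 segment(s) drawn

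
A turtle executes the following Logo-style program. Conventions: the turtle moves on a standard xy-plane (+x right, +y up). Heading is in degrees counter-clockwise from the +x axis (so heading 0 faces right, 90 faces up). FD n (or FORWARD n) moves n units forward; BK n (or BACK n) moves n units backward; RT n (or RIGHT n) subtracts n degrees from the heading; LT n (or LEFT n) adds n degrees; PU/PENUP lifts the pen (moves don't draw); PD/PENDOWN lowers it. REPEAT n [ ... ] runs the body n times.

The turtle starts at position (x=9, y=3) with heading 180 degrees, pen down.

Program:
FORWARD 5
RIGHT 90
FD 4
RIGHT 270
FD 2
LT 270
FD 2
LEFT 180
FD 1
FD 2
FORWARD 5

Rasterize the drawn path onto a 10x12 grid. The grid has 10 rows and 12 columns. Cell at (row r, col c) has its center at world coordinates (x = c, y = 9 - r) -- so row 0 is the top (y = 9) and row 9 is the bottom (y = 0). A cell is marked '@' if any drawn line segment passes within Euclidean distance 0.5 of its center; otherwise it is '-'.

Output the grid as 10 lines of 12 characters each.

Segment 0: (9,3) -> (4,3)
Segment 1: (4,3) -> (4,7)
Segment 2: (4,7) -> (2,7)
Segment 3: (2,7) -> (2,9)
Segment 4: (2,9) -> (2,8)
Segment 5: (2,8) -> (2,6)
Segment 6: (2,6) -> (2,1)

Answer: --@---------
--@---------
--@@@-------
--@-@-------
--@-@-------
--@-@-------
--@-@@@@@@--
--@---------
--@---------
------------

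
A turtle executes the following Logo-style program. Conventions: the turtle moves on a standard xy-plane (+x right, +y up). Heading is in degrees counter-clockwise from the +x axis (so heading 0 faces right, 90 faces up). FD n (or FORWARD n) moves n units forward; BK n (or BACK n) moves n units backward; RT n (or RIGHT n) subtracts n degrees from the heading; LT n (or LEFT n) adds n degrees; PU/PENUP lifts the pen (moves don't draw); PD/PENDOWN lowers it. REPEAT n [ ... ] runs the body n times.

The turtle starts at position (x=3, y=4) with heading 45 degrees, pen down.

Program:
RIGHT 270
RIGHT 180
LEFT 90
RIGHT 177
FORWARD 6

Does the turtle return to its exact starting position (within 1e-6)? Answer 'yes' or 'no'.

Executing turtle program step by step:
Start: pos=(3,4), heading=45, pen down
RT 270: heading 45 -> 135
RT 180: heading 135 -> 315
LT 90: heading 315 -> 45
RT 177: heading 45 -> 228
FD 6: (3,4) -> (-1.015,-0.459) [heading=228, draw]
Final: pos=(-1.015,-0.459), heading=228, 1 segment(s) drawn

Start position: (3, 4)
Final position: (-1.015, -0.459)
Distance = 6; >= 1e-6 -> NOT closed

Answer: no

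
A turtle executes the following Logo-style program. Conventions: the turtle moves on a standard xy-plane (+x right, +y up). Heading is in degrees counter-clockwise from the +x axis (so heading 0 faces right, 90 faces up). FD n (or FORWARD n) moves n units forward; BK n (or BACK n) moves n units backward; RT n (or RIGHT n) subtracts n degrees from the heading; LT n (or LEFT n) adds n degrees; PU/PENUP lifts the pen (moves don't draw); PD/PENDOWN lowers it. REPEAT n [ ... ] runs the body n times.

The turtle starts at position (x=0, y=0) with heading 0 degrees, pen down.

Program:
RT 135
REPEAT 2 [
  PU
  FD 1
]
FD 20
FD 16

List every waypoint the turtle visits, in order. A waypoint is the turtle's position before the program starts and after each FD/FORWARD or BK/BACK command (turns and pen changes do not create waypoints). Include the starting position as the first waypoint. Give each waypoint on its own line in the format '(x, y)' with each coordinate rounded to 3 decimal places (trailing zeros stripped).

Executing turtle program step by step:
Start: pos=(0,0), heading=0, pen down
RT 135: heading 0 -> 225
REPEAT 2 [
  -- iteration 1/2 --
  PU: pen up
  FD 1: (0,0) -> (-0.707,-0.707) [heading=225, move]
  -- iteration 2/2 --
  PU: pen up
  FD 1: (-0.707,-0.707) -> (-1.414,-1.414) [heading=225, move]
]
FD 20: (-1.414,-1.414) -> (-15.556,-15.556) [heading=225, move]
FD 16: (-15.556,-15.556) -> (-26.87,-26.87) [heading=225, move]
Final: pos=(-26.87,-26.87), heading=225, 0 segment(s) drawn
Waypoints (5 total):
(0, 0)
(-0.707, -0.707)
(-1.414, -1.414)
(-15.556, -15.556)
(-26.87, -26.87)

Answer: (0, 0)
(-0.707, -0.707)
(-1.414, -1.414)
(-15.556, -15.556)
(-26.87, -26.87)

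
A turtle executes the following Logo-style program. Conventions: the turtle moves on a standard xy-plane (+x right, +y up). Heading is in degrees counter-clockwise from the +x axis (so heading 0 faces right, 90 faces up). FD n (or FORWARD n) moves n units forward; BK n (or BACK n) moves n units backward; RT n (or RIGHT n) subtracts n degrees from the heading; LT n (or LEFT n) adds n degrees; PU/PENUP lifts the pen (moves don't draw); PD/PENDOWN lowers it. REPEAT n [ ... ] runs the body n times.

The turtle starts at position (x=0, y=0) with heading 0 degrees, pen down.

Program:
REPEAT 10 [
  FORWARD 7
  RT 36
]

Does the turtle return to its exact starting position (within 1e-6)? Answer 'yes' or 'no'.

Answer: yes

Derivation:
Executing turtle program step by step:
Start: pos=(0,0), heading=0, pen down
REPEAT 10 [
  -- iteration 1/10 --
  FD 7: (0,0) -> (7,0) [heading=0, draw]
  RT 36: heading 0 -> 324
  -- iteration 2/10 --
  FD 7: (7,0) -> (12.663,-4.114) [heading=324, draw]
  RT 36: heading 324 -> 288
  -- iteration 3/10 --
  FD 7: (12.663,-4.114) -> (14.826,-10.772) [heading=288, draw]
  RT 36: heading 288 -> 252
  -- iteration 4/10 --
  FD 7: (14.826,-10.772) -> (12.663,-17.429) [heading=252, draw]
  RT 36: heading 252 -> 216
  -- iteration 5/10 --
  FD 7: (12.663,-17.429) -> (7,-21.544) [heading=216, draw]
  RT 36: heading 216 -> 180
  -- iteration 6/10 --
  FD 7: (7,-21.544) -> (0,-21.544) [heading=180, draw]
  RT 36: heading 180 -> 144
  -- iteration 7/10 --
  FD 7: (0,-21.544) -> (-5.663,-17.429) [heading=144, draw]
  RT 36: heading 144 -> 108
  -- iteration 8/10 --
  FD 7: (-5.663,-17.429) -> (-7.826,-10.772) [heading=108, draw]
  RT 36: heading 108 -> 72
  -- iteration 9/10 --
  FD 7: (-7.826,-10.772) -> (-5.663,-4.114) [heading=72, draw]
  RT 36: heading 72 -> 36
  -- iteration 10/10 --
  FD 7: (-5.663,-4.114) -> (0,0) [heading=36, draw]
  RT 36: heading 36 -> 0
]
Final: pos=(0,0), heading=0, 10 segment(s) drawn

Start position: (0, 0)
Final position: (0, 0)
Distance = 0; < 1e-6 -> CLOSED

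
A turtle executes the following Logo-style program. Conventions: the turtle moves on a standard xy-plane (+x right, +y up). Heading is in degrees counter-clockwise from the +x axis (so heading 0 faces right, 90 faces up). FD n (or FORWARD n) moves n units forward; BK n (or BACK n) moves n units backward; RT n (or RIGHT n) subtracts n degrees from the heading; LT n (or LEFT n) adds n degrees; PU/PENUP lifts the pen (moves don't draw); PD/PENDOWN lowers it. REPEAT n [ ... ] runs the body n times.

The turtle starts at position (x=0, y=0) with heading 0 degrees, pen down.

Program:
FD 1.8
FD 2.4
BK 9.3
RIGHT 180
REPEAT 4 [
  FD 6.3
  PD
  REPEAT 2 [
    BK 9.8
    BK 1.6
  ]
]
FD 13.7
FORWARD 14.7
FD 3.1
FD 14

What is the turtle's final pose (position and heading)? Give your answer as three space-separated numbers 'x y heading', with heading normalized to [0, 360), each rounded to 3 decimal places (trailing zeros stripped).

Answer: 15.4 0 180

Derivation:
Executing turtle program step by step:
Start: pos=(0,0), heading=0, pen down
FD 1.8: (0,0) -> (1.8,0) [heading=0, draw]
FD 2.4: (1.8,0) -> (4.2,0) [heading=0, draw]
BK 9.3: (4.2,0) -> (-5.1,0) [heading=0, draw]
RT 180: heading 0 -> 180
REPEAT 4 [
  -- iteration 1/4 --
  FD 6.3: (-5.1,0) -> (-11.4,0) [heading=180, draw]
  PD: pen down
  REPEAT 2 [
    -- iteration 1/2 --
    BK 9.8: (-11.4,0) -> (-1.6,0) [heading=180, draw]
    BK 1.6: (-1.6,0) -> (0,0) [heading=180, draw]
    -- iteration 2/2 --
    BK 9.8: (0,0) -> (9.8,0) [heading=180, draw]
    BK 1.6: (9.8,0) -> (11.4,0) [heading=180, draw]
  ]
  -- iteration 2/4 --
  FD 6.3: (11.4,0) -> (5.1,0) [heading=180, draw]
  PD: pen down
  REPEAT 2 [
    -- iteration 1/2 --
    BK 9.8: (5.1,0) -> (14.9,0) [heading=180, draw]
    BK 1.6: (14.9,0) -> (16.5,0) [heading=180, draw]
    -- iteration 2/2 --
    BK 9.8: (16.5,0) -> (26.3,0) [heading=180, draw]
    BK 1.6: (26.3,0) -> (27.9,0) [heading=180, draw]
  ]
  -- iteration 3/4 --
  FD 6.3: (27.9,0) -> (21.6,0) [heading=180, draw]
  PD: pen down
  REPEAT 2 [
    -- iteration 1/2 --
    BK 9.8: (21.6,0) -> (31.4,0) [heading=180, draw]
    BK 1.6: (31.4,0) -> (33,0) [heading=180, draw]
    -- iteration 2/2 --
    BK 9.8: (33,0) -> (42.8,0) [heading=180, draw]
    BK 1.6: (42.8,0) -> (44.4,0) [heading=180, draw]
  ]
  -- iteration 4/4 --
  FD 6.3: (44.4,0) -> (38.1,0) [heading=180, draw]
  PD: pen down
  REPEAT 2 [
    -- iteration 1/2 --
    BK 9.8: (38.1,0) -> (47.9,0) [heading=180, draw]
    BK 1.6: (47.9,0) -> (49.5,0) [heading=180, draw]
    -- iteration 2/2 --
    BK 9.8: (49.5,0) -> (59.3,0) [heading=180, draw]
    BK 1.6: (59.3,0) -> (60.9,0) [heading=180, draw]
  ]
]
FD 13.7: (60.9,0) -> (47.2,0) [heading=180, draw]
FD 14.7: (47.2,0) -> (32.5,0) [heading=180, draw]
FD 3.1: (32.5,0) -> (29.4,0) [heading=180, draw]
FD 14: (29.4,0) -> (15.4,0) [heading=180, draw]
Final: pos=(15.4,0), heading=180, 27 segment(s) drawn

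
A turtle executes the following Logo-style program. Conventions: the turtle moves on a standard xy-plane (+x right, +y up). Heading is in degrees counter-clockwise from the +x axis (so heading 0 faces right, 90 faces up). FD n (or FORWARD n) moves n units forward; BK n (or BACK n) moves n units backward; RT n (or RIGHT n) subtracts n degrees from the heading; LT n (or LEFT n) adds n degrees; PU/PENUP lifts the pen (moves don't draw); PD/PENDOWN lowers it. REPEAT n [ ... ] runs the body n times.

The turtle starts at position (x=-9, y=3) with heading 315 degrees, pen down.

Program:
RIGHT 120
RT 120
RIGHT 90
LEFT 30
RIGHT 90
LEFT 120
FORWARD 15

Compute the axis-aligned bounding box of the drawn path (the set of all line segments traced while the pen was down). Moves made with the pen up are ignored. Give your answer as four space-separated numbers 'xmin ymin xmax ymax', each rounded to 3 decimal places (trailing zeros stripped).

Executing turtle program step by step:
Start: pos=(-9,3), heading=315, pen down
RT 120: heading 315 -> 195
RT 120: heading 195 -> 75
RT 90: heading 75 -> 345
LT 30: heading 345 -> 15
RT 90: heading 15 -> 285
LT 120: heading 285 -> 45
FD 15: (-9,3) -> (1.607,13.607) [heading=45, draw]
Final: pos=(1.607,13.607), heading=45, 1 segment(s) drawn

Segment endpoints: x in {-9, 1.607}, y in {3, 13.607}
xmin=-9, ymin=3, xmax=1.607, ymax=13.607

Answer: -9 3 1.607 13.607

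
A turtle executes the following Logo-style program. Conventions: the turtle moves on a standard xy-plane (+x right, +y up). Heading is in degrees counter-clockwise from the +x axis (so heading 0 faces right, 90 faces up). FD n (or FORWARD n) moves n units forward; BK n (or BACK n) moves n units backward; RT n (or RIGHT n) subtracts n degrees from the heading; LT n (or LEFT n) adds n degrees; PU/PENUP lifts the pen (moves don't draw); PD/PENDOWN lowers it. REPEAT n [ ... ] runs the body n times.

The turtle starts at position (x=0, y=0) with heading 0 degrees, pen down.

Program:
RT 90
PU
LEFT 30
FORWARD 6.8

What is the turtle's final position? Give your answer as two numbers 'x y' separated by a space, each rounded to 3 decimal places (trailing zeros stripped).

Executing turtle program step by step:
Start: pos=(0,0), heading=0, pen down
RT 90: heading 0 -> 270
PU: pen up
LT 30: heading 270 -> 300
FD 6.8: (0,0) -> (3.4,-5.889) [heading=300, move]
Final: pos=(3.4,-5.889), heading=300, 0 segment(s) drawn

Answer: 3.4 -5.889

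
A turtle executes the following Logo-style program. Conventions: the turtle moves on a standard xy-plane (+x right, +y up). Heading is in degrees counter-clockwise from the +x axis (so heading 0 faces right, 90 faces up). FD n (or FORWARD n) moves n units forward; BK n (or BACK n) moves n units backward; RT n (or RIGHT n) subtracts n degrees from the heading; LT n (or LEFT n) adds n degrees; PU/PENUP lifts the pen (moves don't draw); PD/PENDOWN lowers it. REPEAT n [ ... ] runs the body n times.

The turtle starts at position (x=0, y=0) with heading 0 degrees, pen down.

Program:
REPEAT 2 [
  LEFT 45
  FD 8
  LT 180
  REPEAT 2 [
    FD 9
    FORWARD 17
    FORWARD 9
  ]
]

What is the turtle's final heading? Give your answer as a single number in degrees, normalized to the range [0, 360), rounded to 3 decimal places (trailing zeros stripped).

Executing turtle program step by step:
Start: pos=(0,0), heading=0, pen down
REPEAT 2 [
  -- iteration 1/2 --
  LT 45: heading 0 -> 45
  FD 8: (0,0) -> (5.657,5.657) [heading=45, draw]
  LT 180: heading 45 -> 225
  REPEAT 2 [
    -- iteration 1/2 --
    FD 9: (5.657,5.657) -> (-0.707,-0.707) [heading=225, draw]
    FD 17: (-0.707,-0.707) -> (-12.728,-12.728) [heading=225, draw]
    FD 9: (-12.728,-12.728) -> (-19.092,-19.092) [heading=225, draw]
    -- iteration 2/2 --
    FD 9: (-19.092,-19.092) -> (-25.456,-25.456) [heading=225, draw]
    FD 17: (-25.456,-25.456) -> (-37.477,-37.477) [heading=225, draw]
    FD 9: (-37.477,-37.477) -> (-43.841,-43.841) [heading=225, draw]
  ]
  -- iteration 2/2 --
  LT 45: heading 225 -> 270
  FD 8: (-43.841,-43.841) -> (-43.841,-51.841) [heading=270, draw]
  LT 180: heading 270 -> 90
  REPEAT 2 [
    -- iteration 1/2 --
    FD 9: (-43.841,-51.841) -> (-43.841,-42.841) [heading=90, draw]
    FD 17: (-43.841,-42.841) -> (-43.841,-25.841) [heading=90, draw]
    FD 9: (-43.841,-25.841) -> (-43.841,-16.841) [heading=90, draw]
    -- iteration 2/2 --
    FD 9: (-43.841,-16.841) -> (-43.841,-7.841) [heading=90, draw]
    FD 17: (-43.841,-7.841) -> (-43.841,9.159) [heading=90, draw]
    FD 9: (-43.841,9.159) -> (-43.841,18.159) [heading=90, draw]
  ]
]
Final: pos=(-43.841,18.159), heading=90, 14 segment(s) drawn

Answer: 90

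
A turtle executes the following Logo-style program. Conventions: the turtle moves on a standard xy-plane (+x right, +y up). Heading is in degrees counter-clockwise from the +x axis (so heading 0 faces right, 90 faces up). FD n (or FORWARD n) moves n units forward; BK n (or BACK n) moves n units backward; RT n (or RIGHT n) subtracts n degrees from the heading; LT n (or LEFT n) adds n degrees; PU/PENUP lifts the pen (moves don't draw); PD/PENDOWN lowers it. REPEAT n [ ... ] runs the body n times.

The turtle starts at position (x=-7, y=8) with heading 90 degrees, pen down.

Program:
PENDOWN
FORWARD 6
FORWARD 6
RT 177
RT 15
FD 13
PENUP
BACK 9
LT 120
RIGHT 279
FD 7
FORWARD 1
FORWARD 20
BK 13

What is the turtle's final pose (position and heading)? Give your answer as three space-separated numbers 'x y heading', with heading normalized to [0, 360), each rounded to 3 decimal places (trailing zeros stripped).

Executing turtle program step by step:
Start: pos=(-7,8), heading=90, pen down
PD: pen down
FD 6: (-7,8) -> (-7,14) [heading=90, draw]
FD 6: (-7,14) -> (-7,20) [heading=90, draw]
RT 177: heading 90 -> 273
RT 15: heading 273 -> 258
FD 13: (-7,20) -> (-9.703,7.284) [heading=258, draw]
PU: pen up
BK 9: (-9.703,7.284) -> (-7.832,16.087) [heading=258, move]
LT 120: heading 258 -> 18
RT 279: heading 18 -> 99
FD 7: (-7.832,16.087) -> (-8.927,23.001) [heading=99, move]
FD 1: (-8.927,23.001) -> (-9.083,23.989) [heading=99, move]
FD 20: (-9.083,23.989) -> (-12.212,43.743) [heading=99, move]
BK 13: (-12.212,43.743) -> (-10.178,30.903) [heading=99, move]
Final: pos=(-10.178,30.903), heading=99, 3 segment(s) drawn

Answer: -10.178 30.903 99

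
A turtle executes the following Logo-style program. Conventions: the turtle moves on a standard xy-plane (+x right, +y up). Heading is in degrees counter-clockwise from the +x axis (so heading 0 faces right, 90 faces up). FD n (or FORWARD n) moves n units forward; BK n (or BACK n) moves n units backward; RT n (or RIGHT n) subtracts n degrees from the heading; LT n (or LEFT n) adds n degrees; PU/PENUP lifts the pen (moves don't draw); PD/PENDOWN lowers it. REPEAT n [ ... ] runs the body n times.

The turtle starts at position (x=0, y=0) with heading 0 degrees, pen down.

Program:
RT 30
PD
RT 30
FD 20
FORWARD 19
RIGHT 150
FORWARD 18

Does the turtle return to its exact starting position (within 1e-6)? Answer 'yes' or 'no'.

Executing turtle program step by step:
Start: pos=(0,0), heading=0, pen down
RT 30: heading 0 -> 330
PD: pen down
RT 30: heading 330 -> 300
FD 20: (0,0) -> (10,-17.321) [heading=300, draw]
FD 19: (10,-17.321) -> (19.5,-33.775) [heading=300, draw]
RT 150: heading 300 -> 150
FD 18: (19.5,-33.775) -> (3.912,-24.775) [heading=150, draw]
Final: pos=(3.912,-24.775), heading=150, 3 segment(s) drawn

Start position: (0, 0)
Final position: (3.912, -24.775)
Distance = 25.082; >= 1e-6 -> NOT closed

Answer: no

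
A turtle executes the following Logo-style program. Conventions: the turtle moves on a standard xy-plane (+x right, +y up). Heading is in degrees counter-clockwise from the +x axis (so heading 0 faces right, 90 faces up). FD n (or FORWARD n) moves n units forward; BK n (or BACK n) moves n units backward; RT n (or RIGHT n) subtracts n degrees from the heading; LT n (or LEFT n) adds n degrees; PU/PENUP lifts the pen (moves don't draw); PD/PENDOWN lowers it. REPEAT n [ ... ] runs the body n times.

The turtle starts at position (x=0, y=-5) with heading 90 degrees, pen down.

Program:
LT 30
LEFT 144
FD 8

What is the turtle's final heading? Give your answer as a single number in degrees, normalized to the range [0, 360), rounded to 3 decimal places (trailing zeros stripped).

Executing turtle program step by step:
Start: pos=(0,-5), heading=90, pen down
LT 30: heading 90 -> 120
LT 144: heading 120 -> 264
FD 8: (0,-5) -> (-0.836,-12.956) [heading=264, draw]
Final: pos=(-0.836,-12.956), heading=264, 1 segment(s) drawn

Answer: 264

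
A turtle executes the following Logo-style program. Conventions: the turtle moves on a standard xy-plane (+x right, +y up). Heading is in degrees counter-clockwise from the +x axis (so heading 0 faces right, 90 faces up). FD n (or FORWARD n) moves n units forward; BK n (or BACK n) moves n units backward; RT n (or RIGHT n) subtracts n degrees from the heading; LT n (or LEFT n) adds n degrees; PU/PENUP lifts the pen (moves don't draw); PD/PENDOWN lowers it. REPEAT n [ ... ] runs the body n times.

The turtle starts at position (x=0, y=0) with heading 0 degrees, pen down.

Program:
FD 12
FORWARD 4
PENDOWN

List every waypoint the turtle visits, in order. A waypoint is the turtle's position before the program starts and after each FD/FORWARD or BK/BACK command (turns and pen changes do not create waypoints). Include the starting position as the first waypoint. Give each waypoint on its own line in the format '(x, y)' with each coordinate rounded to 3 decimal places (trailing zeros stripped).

Executing turtle program step by step:
Start: pos=(0,0), heading=0, pen down
FD 12: (0,0) -> (12,0) [heading=0, draw]
FD 4: (12,0) -> (16,0) [heading=0, draw]
PD: pen down
Final: pos=(16,0), heading=0, 2 segment(s) drawn
Waypoints (3 total):
(0, 0)
(12, 0)
(16, 0)

Answer: (0, 0)
(12, 0)
(16, 0)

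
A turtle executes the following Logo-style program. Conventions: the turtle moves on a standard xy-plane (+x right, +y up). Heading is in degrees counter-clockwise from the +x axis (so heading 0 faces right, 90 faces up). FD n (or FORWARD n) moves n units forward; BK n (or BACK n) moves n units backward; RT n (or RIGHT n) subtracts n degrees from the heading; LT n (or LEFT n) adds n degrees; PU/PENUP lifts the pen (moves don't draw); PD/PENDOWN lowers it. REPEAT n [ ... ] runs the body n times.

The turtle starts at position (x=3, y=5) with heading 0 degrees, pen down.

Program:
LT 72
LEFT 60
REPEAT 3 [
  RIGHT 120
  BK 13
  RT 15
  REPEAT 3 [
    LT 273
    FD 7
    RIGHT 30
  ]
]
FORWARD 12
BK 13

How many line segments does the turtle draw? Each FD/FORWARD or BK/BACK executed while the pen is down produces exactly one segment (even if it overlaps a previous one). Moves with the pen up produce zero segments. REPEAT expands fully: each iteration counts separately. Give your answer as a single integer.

Executing turtle program step by step:
Start: pos=(3,5), heading=0, pen down
LT 72: heading 0 -> 72
LT 60: heading 72 -> 132
REPEAT 3 [
  -- iteration 1/3 --
  RT 120: heading 132 -> 12
  BK 13: (3,5) -> (-9.716,2.297) [heading=12, draw]
  RT 15: heading 12 -> 357
  REPEAT 3 [
    -- iteration 1/3 --
    LT 273: heading 357 -> 270
    FD 7: (-9.716,2.297) -> (-9.716,-4.703) [heading=270, draw]
    RT 30: heading 270 -> 240
    -- iteration 2/3 --
    LT 273: heading 240 -> 153
    FD 7: (-9.716,-4.703) -> (-15.953,-1.525) [heading=153, draw]
    RT 30: heading 153 -> 123
    -- iteration 3/3 --
    LT 273: heading 123 -> 36
    FD 7: (-15.953,-1.525) -> (-10.29,2.59) [heading=36, draw]
    RT 30: heading 36 -> 6
  ]
  -- iteration 2/3 --
  RT 120: heading 6 -> 246
  BK 13: (-10.29,2.59) -> (-5.002,14.466) [heading=246, draw]
  RT 15: heading 246 -> 231
  REPEAT 3 [
    -- iteration 1/3 --
    LT 273: heading 231 -> 144
    FD 7: (-5.002,14.466) -> (-10.665,18.58) [heading=144, draw]
    RT 30: heading 144 -> 114
    -- iteration 2/3 --
    LT 273: heading 114 -> 27
    FD 7: (-10.665,18.58) -> (-4.428,21.758) [heading=27, draw]
    RT 30: heading 27 -> 357
    -- iteration 3/3 --
    LT 273: heading 357 -> 270
    FD 7: (-4.428,21.758) -> (-4.428,14.758) [heading=270, draw]
    RT 30: heading 270 -> 240
  ]
  -- iteration 3/3 --
  RT 120: heading 240 -> 120
  BK 13: (-4.428,14.758) -> (2.072,3.5) [heading=120, draw]
  RT 15: heading 120 -> 105
  REPEAT 3 [
    -- iteration 1/3 --
    LT 273: heading 105 -> 18
    FD 7: (2.072,3.5) -> (8.729,5.663) [heading=18, draw]
    RT 30: heading 18 -> 348
    -- iteration 2/3 --
    LT 273: heading 348 -> 261
    FD 7: (8.729,5.663) -> (7.634,-1.251) [heading=261, draw]
    RT 30: heading 261 -> 231
    -- iteration 3/3 --
    LT 273: heading 231 -> 144
    FD 7: (7.634,-1.251) -> (1.971,2.864) [heading=144, draw]
    RT 30: heading 144 -> 114
  ]
]
FD 12: (1.971,2.864) -> (-2.91,13.826) [heading=114, draw]
BK 13: (-2.91,13.826) -> (2.378,1.95) [heading=114, draw]
Final: pos=(2.378,1.95), heading=114, 14 segment(s) drawn
Segments drawn: 14

Answer: 14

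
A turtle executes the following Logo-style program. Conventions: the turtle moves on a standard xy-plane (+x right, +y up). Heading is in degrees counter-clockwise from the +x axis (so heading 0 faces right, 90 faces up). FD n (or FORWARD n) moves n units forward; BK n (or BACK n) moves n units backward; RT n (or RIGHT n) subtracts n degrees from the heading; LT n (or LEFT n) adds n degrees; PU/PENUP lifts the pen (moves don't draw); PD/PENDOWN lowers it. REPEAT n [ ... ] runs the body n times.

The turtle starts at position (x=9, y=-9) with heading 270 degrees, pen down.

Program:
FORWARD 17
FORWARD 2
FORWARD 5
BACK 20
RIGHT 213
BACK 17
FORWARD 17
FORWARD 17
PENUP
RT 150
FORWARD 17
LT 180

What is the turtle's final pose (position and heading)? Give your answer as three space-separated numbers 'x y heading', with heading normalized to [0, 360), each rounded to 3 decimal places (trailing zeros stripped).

Executing turtle program step by step:
Start: pos=(9,-9), heading=270, pen down
FD 17: (9,-9) -> (9,-26) [heading=270, draw]
FD 2: (9,-26) -> (9,-28) [heading=270, draw]
FD 5: (9,-28) -> (9,-33) [heading=270, draw]
BK 20: (9,-33) -> (9,-13) [heading=270, draw]
RT 213: heading 270 -> 57
BK 17: (9,-13) -> (-0.259,-27.257) [heading=57, draw]
FD 17: (-0.259,-27.257) -> (9,-13) [heading=57, draw]
FD 17: (9,-13) -> (18.259,1.257) [heading=57, draw]
PU: pen up
RT 150: heading 57 -> 267
FD 17: (18.259,1.257) -> (17.369,-15.719) [heading=267, move]
LT 180: heading 267 -> 87
Final: pos=(17.369,-15.719), heading=87, 7 segment(s) drawn

Answer: 17.369 -15.719 87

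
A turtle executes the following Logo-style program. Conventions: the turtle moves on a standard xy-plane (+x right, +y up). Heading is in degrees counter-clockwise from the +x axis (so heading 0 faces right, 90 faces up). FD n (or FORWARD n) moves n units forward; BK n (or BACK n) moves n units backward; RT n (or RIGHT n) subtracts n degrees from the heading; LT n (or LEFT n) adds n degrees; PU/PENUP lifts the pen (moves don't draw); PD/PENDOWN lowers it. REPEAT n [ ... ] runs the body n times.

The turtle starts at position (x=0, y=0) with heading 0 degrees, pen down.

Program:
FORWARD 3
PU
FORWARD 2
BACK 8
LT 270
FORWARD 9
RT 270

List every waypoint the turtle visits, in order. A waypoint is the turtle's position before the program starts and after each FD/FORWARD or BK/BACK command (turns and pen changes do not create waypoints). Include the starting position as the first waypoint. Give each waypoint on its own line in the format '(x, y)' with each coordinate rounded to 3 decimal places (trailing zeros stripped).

Executing turtle program step by step:
Start: pos=(0,0), heading=0, pen down
FD 3: (0,0) -> (3,0) [heading=0, draw]
PU: pen up
FD 2: (3,0) -> (5,0) [heading=0, move]
BK 8: (5,0) -> (-3,0) [heading=0, move]
LT 270: heading 0 -> 270
FD 9: (-3,0) -> (-3,-9) [heading=270, move]
RT 270: heading 270 -> 0
Final: pos=(-3,-9), heading=0, 1 segment(s) drawn
Waypoints (5 total):
(0, 0)
(3, 0)
(5, 0)
(-3, 0)
(-3, -9)

Answer: (0, 0)
(3, 0)
(5, 0)
(-3, 0)
(-3, -9)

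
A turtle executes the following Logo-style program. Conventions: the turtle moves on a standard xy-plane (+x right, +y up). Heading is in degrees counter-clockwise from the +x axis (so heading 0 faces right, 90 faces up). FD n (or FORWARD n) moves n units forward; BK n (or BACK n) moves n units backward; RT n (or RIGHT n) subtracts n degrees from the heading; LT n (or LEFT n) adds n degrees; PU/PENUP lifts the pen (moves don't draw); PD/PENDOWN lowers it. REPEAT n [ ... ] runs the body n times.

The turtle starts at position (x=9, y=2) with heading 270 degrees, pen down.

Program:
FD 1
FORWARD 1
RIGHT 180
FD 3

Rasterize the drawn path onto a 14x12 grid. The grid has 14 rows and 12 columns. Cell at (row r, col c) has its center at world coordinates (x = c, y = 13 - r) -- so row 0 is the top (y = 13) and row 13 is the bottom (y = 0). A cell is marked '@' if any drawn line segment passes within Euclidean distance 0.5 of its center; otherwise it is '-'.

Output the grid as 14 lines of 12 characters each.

Segment 0: (9,2) -> (9,1)
Segment 1: (9,1) -> (9,0)
Segment 2: (9,0) -> (9,3)

Answer: ------------
------------
------------
------------
------------
------------
------------
------------
------------
------------
---------@--
---------@--
---------@--
---------@--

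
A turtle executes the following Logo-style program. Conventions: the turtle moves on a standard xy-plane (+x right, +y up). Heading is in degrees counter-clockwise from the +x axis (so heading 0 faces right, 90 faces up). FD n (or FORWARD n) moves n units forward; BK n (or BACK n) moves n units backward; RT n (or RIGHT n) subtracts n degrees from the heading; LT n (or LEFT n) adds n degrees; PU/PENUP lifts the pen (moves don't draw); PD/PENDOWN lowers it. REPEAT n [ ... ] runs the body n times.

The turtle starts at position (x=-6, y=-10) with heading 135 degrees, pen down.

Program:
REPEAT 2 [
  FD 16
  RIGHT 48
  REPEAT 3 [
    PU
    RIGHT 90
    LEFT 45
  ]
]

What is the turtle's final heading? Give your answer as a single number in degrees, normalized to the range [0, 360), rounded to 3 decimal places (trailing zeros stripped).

Executing turtle program step by step:
Start: pos=(-6,-10), heading=135, pen down
REPEAT 2 [
  -- iteration 1/2 --
  FD 16: (-6,-10) -> (-17.314,1.314) [heading=135, draw]
  RT 48: heading 135 -> 87
  REPEAT 3 [
    -- iteration 1/3 --
    PU: pen up
    RT 90: heading 87 -> 357
    LT 45: heading 357 -> 42
    -- iteration 2/3 --
    PU: pen up
    RT 90: heading 42 -> 312
    LT 45: heading 312 -> 357
    -- iteration 3/3 --
    PU: pen up
    RT 90: heading 357 -> 267
    LT 45: heading 267 -> 312
  ]
  -- iteration 2/2 --
  FD 16: (-17.314,1.314) -> (-6.608,-10.577) [heading=312, move]
  RT 48: heading 312 -> 264
  REPEAT 3 [
    -- iteration 1/3 --
    PU: pen up
    RT 90: heading 264 -> 174
    LT 45: heading 174 -> 219
    -- iteration 2/3 --
    PU: pen up
    RT 90: heading 219 -> 129
    LT 45: heading 129 -> 174
    -- iteration 3/3 --
    PU: pen up
    RT 90: heading 174 -> 84
    LT 45: heading 84 -> 129
  ]
]
Final: pos=(-6.608,-10.577), heading=129, 1 segment(s) drawn

Answer: 129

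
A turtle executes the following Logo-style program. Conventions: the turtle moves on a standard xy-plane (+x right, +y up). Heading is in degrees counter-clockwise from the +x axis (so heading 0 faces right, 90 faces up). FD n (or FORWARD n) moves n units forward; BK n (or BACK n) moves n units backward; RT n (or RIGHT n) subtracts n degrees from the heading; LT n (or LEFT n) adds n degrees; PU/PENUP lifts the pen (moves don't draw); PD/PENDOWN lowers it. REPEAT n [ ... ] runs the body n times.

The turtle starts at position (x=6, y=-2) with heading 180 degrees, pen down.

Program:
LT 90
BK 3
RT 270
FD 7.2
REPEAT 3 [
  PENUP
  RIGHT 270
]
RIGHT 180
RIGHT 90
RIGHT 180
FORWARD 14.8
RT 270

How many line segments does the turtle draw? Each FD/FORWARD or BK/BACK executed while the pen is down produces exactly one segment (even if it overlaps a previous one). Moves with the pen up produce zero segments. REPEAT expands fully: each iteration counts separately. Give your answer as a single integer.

Answer: 2

Derivation:
Executing turtle program step by step:
Start: pos=(6,-2), heading=180, pen down
LT 90: heading 180 -> 270
BK 3: (6,-2) -> (6,1) [heading=270, draw]
RT 270: heading 270 -> 0
FD 7.2: (6,1) -> (13.2,1) [heading=0, draw]
REPEAT 3 [
  -- iteration 1/3 --
  PU: pen up
  RT 270: heading 0 -> 90
  -- iteration 2/3 --
  PU: pen up
  RT 270: heading 90 -> 180
  -- iteration 3/3 --
  PU: pen up
  RT 270: heading 180 -> 270
]
RT 180: heading 270 -> 90
RT 90: heading 90 -> 0
RT 180: heading 0 -> 180
FD 14.8: (13.2,1) -> (-1.6,1) [heading=180, move]
RT 270: heading 180 -> 270
Final: pos=(-1.6,1), heading=270, 2 segment(s) drawn
Segments drawn: 2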